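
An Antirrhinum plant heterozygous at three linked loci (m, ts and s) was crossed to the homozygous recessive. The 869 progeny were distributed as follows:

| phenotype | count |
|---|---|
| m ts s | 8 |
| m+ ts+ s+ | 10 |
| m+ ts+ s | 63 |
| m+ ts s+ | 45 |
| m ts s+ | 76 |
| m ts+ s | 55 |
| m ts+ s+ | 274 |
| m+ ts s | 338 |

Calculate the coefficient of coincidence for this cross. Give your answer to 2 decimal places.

The two most frequent reciprocal classes, m ts+ s+ and m+ ts s, are the parental types, so the F1 was m ts+ s+ / m+ ts s.
The two rarest classes, m+ ts+ s+ and m ts s, are the double crossovers. Comparing them with the parentals, only the m allele has switched, so m is the middle locus and the order is ts – m – s.
ts–m: (139 + 18)/869 = 0.1807; m–s: (100 + 18)/869 = 0.1358.
Expected DCO frequency = 0.1807 × 0.1358 ≈ 0.02454; observed = 18/869 ≈ 0.02071.
Coefficient of coincidence = 0.02071/0.02454 ≈ 0.84.

0.84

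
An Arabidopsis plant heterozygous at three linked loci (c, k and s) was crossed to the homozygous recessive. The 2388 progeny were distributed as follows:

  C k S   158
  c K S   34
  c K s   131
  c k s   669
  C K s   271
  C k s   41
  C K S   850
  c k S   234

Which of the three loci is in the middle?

The two most frequent reciprocal classes, c k s and C K S, are the parental types, so the F1 was c k s / C K S.
The two rarest classes, C k s and c K S, are the double crossovers. Comparing them with the parentals, only the c allele has switched, so c is the middle locus and the order is k – c – s.

c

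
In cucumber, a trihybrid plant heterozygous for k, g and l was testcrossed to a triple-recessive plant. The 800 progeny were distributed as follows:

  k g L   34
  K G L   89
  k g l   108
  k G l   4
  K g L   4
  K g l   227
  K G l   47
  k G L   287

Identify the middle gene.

l

The two most frequent reciprocal classes, k G L and K g l, are the parental types, so the F1 was k G L / K g l.
The two rarest classes, k G l and K g L, are the double crossovers. Comparing them with the parentals, only the l allele has switched, so l is the middle locus and the order is g – l – k.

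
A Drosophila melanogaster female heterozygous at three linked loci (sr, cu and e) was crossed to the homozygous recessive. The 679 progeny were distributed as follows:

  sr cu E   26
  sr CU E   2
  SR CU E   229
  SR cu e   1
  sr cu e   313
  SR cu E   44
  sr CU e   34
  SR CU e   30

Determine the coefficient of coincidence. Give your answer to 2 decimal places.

0.43

The two most frequent reciprocal classes, SR CU E and sr cu e, are the parental types, so the F1 was SR CU E / sr cu e.
The two rarest classes, sr CU E and SR cu e, are the double crossovers. Comparing them with the parentals, only the sr allele has switched, so sr is the middle locus and the order is e – sr – cu.
e–sr: (56 + 3)/679 = 0.0869; sr–cu: (78 + 3)/679 = 0.1193.
Expected DCO frequency = 0.0869 × 0.1193 ≈ 0.01037; observed = 3/679 ≈ 0.00442.
Coefficient of coincidence = 0.00442/0.01037 ≈ 0.43.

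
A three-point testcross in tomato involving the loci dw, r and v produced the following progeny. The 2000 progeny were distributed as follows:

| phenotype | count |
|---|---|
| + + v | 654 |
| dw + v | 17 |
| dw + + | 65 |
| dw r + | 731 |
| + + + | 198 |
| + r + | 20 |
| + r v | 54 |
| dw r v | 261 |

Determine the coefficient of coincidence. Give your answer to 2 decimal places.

0.96

The two most frequent reciprocal classes, dw r + and + + v, are the parental types, so the F1 was dw r + / + + v.
The two rarest classes, + r + and dw + v, are the double crossovers. Comparing them with the parentals, only the dw allele has switched, so dw is the middle locus and the order is r – dw – v.
r–dw: (119 + 37)/2000 = 0.0780; dw–v: (459 + 37)/2000 = 0.2480.
Expected DCO frequency = 0.0780 × 0.2480 ≈ 0.01934; observed = 37/2000 ≈ 0.01850.
Coefficient of coincidence = 0.01850/0.01934 ≈ 0.96.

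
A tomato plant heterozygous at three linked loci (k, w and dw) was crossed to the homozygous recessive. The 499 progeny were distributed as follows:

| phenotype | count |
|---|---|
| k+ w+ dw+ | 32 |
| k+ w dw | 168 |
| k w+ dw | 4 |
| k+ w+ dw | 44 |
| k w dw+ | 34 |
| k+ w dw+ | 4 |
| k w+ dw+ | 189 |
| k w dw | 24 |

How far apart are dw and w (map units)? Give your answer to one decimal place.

The two most frequent reciprocal classes, k w+ dw+ and k+ w dw, are the parental types, so the F1 was k w+ dw+ / k+ w dw.
The two rarest classes, k w+ dw and k+ w dw+, are the double crossovers. Comparing them with the parentals, only the dw allele has switched, so dw is the middle locus and the order is k – dw – w.
Crossovers in the dw–w interval produce the single-crossover classes k w dw+ and k+ w+ dw (34 + 44 = 78) plus the double crossovers (8).
RF(dw–w) = (78 + 8) / 499 = 86/499 = 0.1723 → 17.2 map units.

17.2 map units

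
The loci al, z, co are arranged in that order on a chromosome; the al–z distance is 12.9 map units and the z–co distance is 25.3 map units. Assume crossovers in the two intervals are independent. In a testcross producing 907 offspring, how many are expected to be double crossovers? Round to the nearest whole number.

Map distances give recombination frequencies of 0.129 and 0.253 for the two intervals.
With no interference, expected double-crossover frequency = 0.129 × 0.253 = 0.03264.
Expected number = 0.03264 × 907 = 29.60 ≈ 30.

30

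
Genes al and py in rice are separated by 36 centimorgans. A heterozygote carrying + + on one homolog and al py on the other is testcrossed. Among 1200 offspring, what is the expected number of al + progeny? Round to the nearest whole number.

A map distance of 36 centimorgans corresponds to a recombination frequency of 0.360.
The F1 is + + / al py, so al + is a recombinant gamete class with expected frequency r/2 = 0.360/2 = 0.1800.
Expected number = 0.1800 × 1200 = 216.00 ≈ 216.

216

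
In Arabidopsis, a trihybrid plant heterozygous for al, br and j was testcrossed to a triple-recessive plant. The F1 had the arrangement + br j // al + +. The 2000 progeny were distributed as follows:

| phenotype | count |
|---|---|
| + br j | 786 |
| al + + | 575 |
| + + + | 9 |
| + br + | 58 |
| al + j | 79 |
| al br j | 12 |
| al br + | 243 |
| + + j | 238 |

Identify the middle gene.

al

The two rarest classes, al br j and + + +, are the double crossovers. Comparing them with the parentals, only the al allele has switched, so al is the middle locus and the order is br – al – j.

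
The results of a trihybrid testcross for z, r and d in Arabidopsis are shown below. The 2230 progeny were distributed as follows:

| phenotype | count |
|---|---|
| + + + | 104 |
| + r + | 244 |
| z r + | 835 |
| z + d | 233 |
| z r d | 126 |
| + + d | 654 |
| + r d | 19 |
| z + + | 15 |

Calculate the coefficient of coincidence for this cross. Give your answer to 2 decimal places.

0.56

The two most frequent reciprocal classes, z r + and + + d, are the parental types, so the F1 was z r + / + + d.
The two rarest classes, z + + and + r d, are the double crossovers. Comparing them with the parentals, only the r allele has switched, so r is the middle locus and the order is z – r – d.
z–r: (477 + 34)/2230 = 0.2291; r–d: (230 + 34)/2230 = 0.1184.
Expected DCO frequency = 0.2291 × 0.1184 ≈ 0.02713; observed = 34/2230 ≈ 0.01525.
Coefficient of coincidence = 0.01525/0.02713 ≈ 0.56.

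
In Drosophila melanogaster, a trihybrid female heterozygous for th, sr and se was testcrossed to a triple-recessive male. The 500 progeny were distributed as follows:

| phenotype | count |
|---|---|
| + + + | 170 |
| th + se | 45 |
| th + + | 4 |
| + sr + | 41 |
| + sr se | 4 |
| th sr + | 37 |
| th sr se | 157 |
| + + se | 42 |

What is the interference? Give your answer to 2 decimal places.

The two most frequent reciprocal classes, + + + and th sr se, are the parental types, so the F1 was + + + / th sr se.
The two rarest classes, th + + and + sr se, are the double crossovers. Comparing them with the parentals, only the th allele has switched, so th is the middle locus and the order is sr – th – se.
sr–th: (86 + 8)/500 = 0.1880; th–se: (79 + 8)/500 = 0.1740.
Expected DCO frequency = 0.1880 × 0.1740 ≈ 0.03271; observed = 8/500 ≈ 0.01600.
Coefficient of coincidence = 0.01600/0.03271 ≈ 0.49; interference = 1 − 0.49 = 0.51.

0.51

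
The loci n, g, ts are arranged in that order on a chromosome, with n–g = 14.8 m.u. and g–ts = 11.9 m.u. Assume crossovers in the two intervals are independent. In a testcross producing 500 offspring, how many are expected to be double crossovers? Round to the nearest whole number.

Map distances give recombination frequencies of 0.148 and 0.119 for the two intervals.
With no interference, expected double-crossover frequency = 0.148 × 0.119 = 0.01761.
Expected number = 0.01761 × 500 = 8.81 ≈ 9.

9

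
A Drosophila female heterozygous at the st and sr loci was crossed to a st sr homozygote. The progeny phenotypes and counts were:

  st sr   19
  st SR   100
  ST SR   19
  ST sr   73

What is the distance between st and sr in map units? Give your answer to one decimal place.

The two most frequent classes, ST sr (73) and st SR (100), are the parental types, so the F1 was ST sr / st SR.
The recombinant classes are ST SR and st sr: 19 + 19 = 38.
Recombination frequency = 38/211 = 0.1801 ≈ 18.0%, i.e. 18.0 map units.

18.0 map units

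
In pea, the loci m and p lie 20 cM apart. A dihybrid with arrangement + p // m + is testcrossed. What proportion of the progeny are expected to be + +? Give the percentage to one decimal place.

10.0%

A map distance of 20 cM corresponds to a recombination frequency of 0.200.
The F1 is + p / m +, so + + is a recombinant gamete class with expected frequency r/2 = 0.200/2 = 0.1000.
That is 0.1000 = 10.0% of the progeny.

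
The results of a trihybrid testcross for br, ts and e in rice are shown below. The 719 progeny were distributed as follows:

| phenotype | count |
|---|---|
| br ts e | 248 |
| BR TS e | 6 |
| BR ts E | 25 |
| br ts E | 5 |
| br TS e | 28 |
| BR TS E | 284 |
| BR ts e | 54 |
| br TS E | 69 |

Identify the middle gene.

e

The two most frequent reciprocal classes, BR TS E and br ts e, are the parental types, so the F1 was BR TS E / br ts e.
The two rarest classes, BR TS e and br ts E, are the double crossovers. Comparing them with the parentals, only the e allele has switched, so e is the middle locus and the order is br – e – ts.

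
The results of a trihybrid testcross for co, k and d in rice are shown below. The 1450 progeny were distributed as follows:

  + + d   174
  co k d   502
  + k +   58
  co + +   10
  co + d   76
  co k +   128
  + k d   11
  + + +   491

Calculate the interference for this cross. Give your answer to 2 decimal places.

The two most frequent reciprocal classes, + + + and co k d, are the parental types, so the F1 was + + + / co k d.
The two rarest classes, co + + and + k d, are the double crossovers. Comparing them with the parentals, only the co allele has switched, so co is the middle locus and the order is d – co – k.
d–co: (302 + 21)/1450 = 0.2228; co–k: (134 + 21)/1450 = 0.1069.
Expected DCO frequency = 0.2228 × 0.1069 ≈ 0.02382; observed = 21/1450 ≈ 0.01448.
Coefficient of coincidence = 0.01448/0.02382 ≈ 0.61; interference = 1 − 0.61 = 0.39.

0.39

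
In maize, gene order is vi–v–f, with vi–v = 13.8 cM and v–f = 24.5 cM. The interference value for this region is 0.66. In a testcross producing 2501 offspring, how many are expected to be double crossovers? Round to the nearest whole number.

Map distances give recombination frequencies of 0.138 and 0.245 for the two intervals.
With interference 0.66 (so coincidence = 0.34), expected double-crossover frequency = 0.138 × 0.245 × 0.34 = 0.01150.
Expected number = 0.01150 × 2501 = 28.75 ≈ 29.

29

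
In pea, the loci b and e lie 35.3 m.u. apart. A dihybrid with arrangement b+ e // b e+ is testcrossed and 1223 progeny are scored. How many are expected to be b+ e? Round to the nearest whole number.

396

A map distance of 35.3 m.u. corresponds to a recombination frequency of 0.353.
The F1 is b+ e / b e+, so b+ e is a parental gamete class with expected frequency (1 − r)/2 = 0.647/2 = 0.3235.
Expected number = 0.3235 × 1223 = 395.64 ≈ 396.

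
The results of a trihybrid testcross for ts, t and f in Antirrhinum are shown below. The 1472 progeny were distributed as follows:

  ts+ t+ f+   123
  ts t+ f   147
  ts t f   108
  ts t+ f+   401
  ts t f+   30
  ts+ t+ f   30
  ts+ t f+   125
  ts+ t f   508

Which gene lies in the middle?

The two most frequent reciprocal classes, ts+ t f and ts t+ f+, are the parental types, so the F1 was ts+ t f / ts t+ f+.
The two rarest classes, ts+ t+ f and ts t f+, are the double crossovers. Comparing them with the parentals, only the t allele has switched, so t is the middle locus and the order is f – t – ts.

t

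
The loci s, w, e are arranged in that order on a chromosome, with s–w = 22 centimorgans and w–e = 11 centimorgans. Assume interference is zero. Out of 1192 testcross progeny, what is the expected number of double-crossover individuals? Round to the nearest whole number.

Map distances give recombination frequencies of 0.220 and 0.110 for the two intervals.
With no interference, expected double-crossover frequency = 0.220 × 0.110 = 0.02420.
Expected number = 0.02420 × 1192 = 28.85 ≈ 29.

29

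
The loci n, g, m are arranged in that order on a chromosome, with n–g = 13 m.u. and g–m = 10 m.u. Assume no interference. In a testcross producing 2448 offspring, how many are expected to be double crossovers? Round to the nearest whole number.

Map distances give recombination frequencies of 0.130 and 0.100 for the two intervals.
With no interference, expected double-crossover frequency = 0.130 × 0.100 = 0.01300.
Expected number = 0.01300 × 2448 = 31.82 ≈ 32.

32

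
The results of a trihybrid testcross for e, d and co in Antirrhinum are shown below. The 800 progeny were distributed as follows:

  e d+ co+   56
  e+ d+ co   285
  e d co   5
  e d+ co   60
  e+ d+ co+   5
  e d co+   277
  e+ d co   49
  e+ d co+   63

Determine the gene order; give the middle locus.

The two most frequent reciprocal classes, e d co+ and e+ d+ co, are the parental types, so the F1 was e d co+ / e+ d+ co.
The two rarest classes, e d co and e+ d+ co+, are the double crossovers. Comparing them with the parentals, only the co allele has switched, so co is the middle locus and the order is e – co – d.

co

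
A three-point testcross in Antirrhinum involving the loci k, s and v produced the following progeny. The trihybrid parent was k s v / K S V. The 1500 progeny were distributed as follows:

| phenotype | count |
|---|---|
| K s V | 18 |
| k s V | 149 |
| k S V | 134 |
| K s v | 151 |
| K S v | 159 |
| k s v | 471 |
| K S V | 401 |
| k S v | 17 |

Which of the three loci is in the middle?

s

The two rarest classes, k S v and K s V, are the double crossovers. Comparing them with the parentals, only the s allele has switched, so s is the middle locus and the order is v – s – k.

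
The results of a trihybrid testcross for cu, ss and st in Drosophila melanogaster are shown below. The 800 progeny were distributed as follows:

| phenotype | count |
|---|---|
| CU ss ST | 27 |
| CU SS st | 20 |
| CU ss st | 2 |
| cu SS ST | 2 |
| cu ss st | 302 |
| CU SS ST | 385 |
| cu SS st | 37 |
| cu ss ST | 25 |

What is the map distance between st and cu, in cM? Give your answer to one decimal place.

6.1 cM

The two most frequent reciprocal classes, CU SS ST and cu ss st, are the parental types, so the F1 was CU SS ST / cu ss st.
The two rarest classes, cu SS ST and CU ss st, are the double crossovers. Comparing them with the parentals, only the cu allele has switched, so cu is the middle locus and the order is st – cu – ss.
Crossovers in the st–cu interval produce the single-crossover classes CU SS st and cu ss ST (20 + 25 = 45) plus the double crossovers (4).
RF(st–cu) = (45 + 4) / 800 = 49/800 = 0.0612 → 6.1 cM.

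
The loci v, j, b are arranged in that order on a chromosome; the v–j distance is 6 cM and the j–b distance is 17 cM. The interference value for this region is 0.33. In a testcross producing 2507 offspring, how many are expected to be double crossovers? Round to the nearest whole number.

Map distances give recombination frequencies of 0.060 and 0.170 for the two intervals.
With interference 0.33 (so coincidence = 0.67), expected double-crossover frequency = 0.060 × 0.170 × 0.67 = 0.00683.
Expected number = 0.00683 × 2507 = 17.13 ≈ 17.

17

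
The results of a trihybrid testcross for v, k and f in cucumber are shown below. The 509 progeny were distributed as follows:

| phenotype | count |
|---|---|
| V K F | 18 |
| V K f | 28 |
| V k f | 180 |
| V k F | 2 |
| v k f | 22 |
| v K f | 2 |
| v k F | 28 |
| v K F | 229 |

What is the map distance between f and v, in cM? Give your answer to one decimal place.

8.6 cM

The two most frequent reciprocal classes, V k f and v K F, are the parental types, so the F1 was V k f / v K F.
The two rarest classes, V k F and v K f, are the double crossovers. Comparing them with the parentals, only the f allele has switched, so f is the middle locus and the order is k – f – v.
Crossovers in the f–v interval produce the single-crossover classes v k f and V K F (22 + 18 = 40) plus the double crossovers (4).
RF(f–v) = (40 + 4) / 509 = 44/509 = 0.0864 → 8.6 cM.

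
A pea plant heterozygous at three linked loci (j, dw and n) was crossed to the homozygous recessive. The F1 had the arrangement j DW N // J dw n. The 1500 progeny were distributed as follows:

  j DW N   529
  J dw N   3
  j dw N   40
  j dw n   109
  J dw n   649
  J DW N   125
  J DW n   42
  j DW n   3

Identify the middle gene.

The two rarest classes, j DW n and J dw N, are the double crossovers. Comparing them with the parentals, only the n allele has switched, so n is the middle locus and the order is dw – n – j.

n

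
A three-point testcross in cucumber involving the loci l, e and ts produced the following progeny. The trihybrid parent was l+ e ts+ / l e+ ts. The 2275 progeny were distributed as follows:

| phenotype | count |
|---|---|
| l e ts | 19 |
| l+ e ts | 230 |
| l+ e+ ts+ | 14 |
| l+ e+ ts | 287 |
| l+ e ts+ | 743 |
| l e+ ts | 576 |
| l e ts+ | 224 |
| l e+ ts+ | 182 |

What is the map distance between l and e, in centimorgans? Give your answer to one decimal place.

23.9 centimorgans

The two rarest classes, l+ e+ ts+ and l e ts, are the double crossovers. Comparing them with the parentals, only the e allele has switched, so e is the middle locus and the order is l – e – ts.
Crossovers in the l–e interval produce the single-crossover classes l e ts+ and l+ e+ ts (224 + 287 = 511) plus the double crossovers (33).
RF(l–e) = (511 + 33) / 2275 = 544/2275 = 0.2391 → 23.9 centimorgans.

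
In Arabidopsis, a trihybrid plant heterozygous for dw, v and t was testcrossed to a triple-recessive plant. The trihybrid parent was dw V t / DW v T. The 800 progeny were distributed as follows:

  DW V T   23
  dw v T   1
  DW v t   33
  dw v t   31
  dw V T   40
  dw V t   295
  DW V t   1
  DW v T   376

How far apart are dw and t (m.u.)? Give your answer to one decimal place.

9.4 m.u.

The two rarest classes, DW V t and dw v T, are the double crossovers. Comparing them with the parentals, only the dw allele has switched, so dw is the middle locus and the order is v – dw – t.
Crossovers in the dw–t interval produce the single-crossover classes dw V T and DW v t (40 + 33 = 73) plus the double crossovers (2).
RF(dw–t) = (73 + 2) / 800 = 75/800 = 0.0938 → 9.4 m.u.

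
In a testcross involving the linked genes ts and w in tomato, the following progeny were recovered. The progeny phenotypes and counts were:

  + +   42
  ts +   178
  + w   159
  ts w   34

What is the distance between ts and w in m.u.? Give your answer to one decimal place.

18.4 m.u.

The two most frequent classes, + w (159) and ts + (178), are the parental types, so the F1 was + w / ts +.
The recombinant classes are + + and ts w: 42 + 34 = 76.
Recombination frequency = 76/413 = 0.1840 ≈ 18.4%, i.e. 18.4 m.u.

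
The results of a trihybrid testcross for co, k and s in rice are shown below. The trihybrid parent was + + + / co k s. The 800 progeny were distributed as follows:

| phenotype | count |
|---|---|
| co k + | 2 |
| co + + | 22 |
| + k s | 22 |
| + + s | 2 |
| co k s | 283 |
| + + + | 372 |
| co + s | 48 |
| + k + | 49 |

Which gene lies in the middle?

s

The two rarest classes, + + s and co k +, are the double crossovers. Comparing them with the parentals, only the s allele has switched, so s is the middle locus and the order is co – s – k.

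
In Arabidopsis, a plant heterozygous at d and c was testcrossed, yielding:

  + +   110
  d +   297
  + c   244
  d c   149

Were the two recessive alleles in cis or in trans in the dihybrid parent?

trans

The two most frequent classes are + c (244) and d + (297); these are the parental (non-recombinant) types.
So the F1 carried + c on one chromosome and d + on the other — the recessive alleles are on opposite chromosomes (trans / repulsion).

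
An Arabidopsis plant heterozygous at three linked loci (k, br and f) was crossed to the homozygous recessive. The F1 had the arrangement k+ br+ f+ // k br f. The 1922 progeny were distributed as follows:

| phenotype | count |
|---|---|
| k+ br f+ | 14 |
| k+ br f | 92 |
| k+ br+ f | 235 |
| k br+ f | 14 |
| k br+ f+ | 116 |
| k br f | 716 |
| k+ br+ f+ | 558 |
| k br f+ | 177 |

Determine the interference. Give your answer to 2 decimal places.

0.48

The two rarest classes, k+ br f+ and k br+ f, are the double crossovers. Comparing them with the parentals, only the br allele has switched, so br is the middle locus and the order is k – br – f.
k–br: (208 + 28)/1922 = 0.1228; br–f: (412 + 28)/1922 = 0.2289.
Expected DCO frequency = 0.1228 × 0.2289 ≈ 0.02811; observed = 28/1922 ≈ 0.01457.
Coefficient of coincidence = 0.01457/0.02811 ≈ 0.52; interference = 1 − 0.52 = 0.48.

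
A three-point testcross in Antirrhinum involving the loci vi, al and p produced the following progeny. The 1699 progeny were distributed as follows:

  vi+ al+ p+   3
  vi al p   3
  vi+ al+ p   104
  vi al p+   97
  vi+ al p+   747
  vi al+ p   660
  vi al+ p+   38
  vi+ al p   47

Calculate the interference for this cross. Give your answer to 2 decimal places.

The two most frequent reciprocal classes, vi+ al p+ and vi al+ p, are the parental types, so the F1 was vi+ al p+ / vi al+ p.
The two rarest classes, vi+ al+ p+ and vi al p, are the double crossovers. Comparing them with the parentals, only the al allele has switched, so al is the middle locus and the order is vi – al – p.
vi–al: (201 + 6)/1699 = 0.1218; al–p: (85 + 6)/1699 = 0.0536.
Expected DCO frequency = 0.1218 × 0.0536 ≈ 0.00653; observed = 6/1699 ≈ 0.00353.
Coefficient of coincidence = 0.00353/0.00653 ≈ 0.54; interference = 1 − 0.54 = 0.46.

0.46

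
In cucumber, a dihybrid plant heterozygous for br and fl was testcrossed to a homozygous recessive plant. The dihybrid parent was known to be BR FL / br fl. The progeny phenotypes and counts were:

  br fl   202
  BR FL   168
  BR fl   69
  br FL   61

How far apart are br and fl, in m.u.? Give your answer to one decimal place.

26.0 m.u.

The recombinant classes are BR fl and br FL: 69 + 61 = 130.
Recombination frequency = 130/500 = 0.2600 ≈ 26.0%, i.e. 26.0 m.u.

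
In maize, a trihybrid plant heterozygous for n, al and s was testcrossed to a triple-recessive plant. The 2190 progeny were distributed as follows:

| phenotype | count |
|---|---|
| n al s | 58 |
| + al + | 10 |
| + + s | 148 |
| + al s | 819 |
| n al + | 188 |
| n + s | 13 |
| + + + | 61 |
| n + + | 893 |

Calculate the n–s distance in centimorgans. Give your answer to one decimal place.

6.5 centimorgans

The two most frequent reciprocal classes, n + + and + al s, are the parental types, so the F1 was n + + / + al s.
The two rarest classes, n + s and + al +, are the double crossovers. Comparing them with the parentals, only the s allele has switched, so s is the middle locus and the order is al – s – n.
Crossovers in the s–n interval produce the single-crossover classes + + + and n al s (61 + 58 = 119) plus the double crossovers (23).
RF(s–n) = (119 + 23) / 2190 = 142/2190 = 0.0648 → 6.5 centimorgans.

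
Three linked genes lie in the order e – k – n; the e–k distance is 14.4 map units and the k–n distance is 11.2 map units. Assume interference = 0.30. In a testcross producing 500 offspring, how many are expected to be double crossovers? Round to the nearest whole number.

Map distances give recombination frequencies of 0.144 and 0.112 for the two intervals.
With interference 0.30 (so coincidence = 0.70), expected double-crossover frequency = 0.144 × 0.112 × 0.70 = 0.01129.
Expected number = 0.01129 × 500 = 5.64 ≈ 6.

6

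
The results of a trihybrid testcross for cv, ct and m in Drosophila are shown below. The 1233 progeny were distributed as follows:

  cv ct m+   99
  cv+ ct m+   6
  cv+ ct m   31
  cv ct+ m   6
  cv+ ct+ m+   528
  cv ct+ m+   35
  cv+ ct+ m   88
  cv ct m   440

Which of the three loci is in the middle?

The two most frequent reciprocal classes, cv+ ct+ m+ and cv ct m, are the parental types, so the F1 was cv+ ct+ m+ / cv ct m.
The two rarest classes, cv+ ct m+ and cv ct+ m, are the double crossovers. Comparing them with the parentals, only the ct allele has switched, so ct is the middle locus and the order is cv – ct – m.

ct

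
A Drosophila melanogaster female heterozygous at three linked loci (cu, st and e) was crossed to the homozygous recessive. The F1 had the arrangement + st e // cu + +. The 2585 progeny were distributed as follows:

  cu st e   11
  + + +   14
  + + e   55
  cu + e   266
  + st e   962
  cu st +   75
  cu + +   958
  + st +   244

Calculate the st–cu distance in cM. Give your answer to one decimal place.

The two rarest classes, cu st e and + + +, are the double crossovers. Comparing them with the parentals, only the cu allele has switched, so cu is the middle locus and the order is st – cu – e.
Crossovers in the st–cu interval produce the single-crossover classes + + e and cu st + (55 + 75 = 130) plus the double crossovers (25).
RF(st–cu) = (130 + 25) / 2585 = 155/2585 = 0.0600 → 6.0 cM.

6.0 cM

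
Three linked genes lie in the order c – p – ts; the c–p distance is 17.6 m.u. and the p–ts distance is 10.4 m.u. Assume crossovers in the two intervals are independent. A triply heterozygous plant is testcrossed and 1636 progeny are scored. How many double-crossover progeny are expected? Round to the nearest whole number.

30

Map distances give recombination frequencies of 0.176 and 0.104 for the two intervals.
With no interference, expected double-crossover frequency = 0.176 × 0.104 = 0.01830.
Expected number = 0.01830 × 1636 = 29.95 ≈ 30.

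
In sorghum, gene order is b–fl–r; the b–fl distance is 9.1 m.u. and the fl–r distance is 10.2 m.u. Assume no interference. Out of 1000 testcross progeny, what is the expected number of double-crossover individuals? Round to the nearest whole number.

Map distances give recombination frequencies of 0.091 and 0.102 for the two intervals.
With no interference, expected double-crossover frequency = 0.091 × 0.102 = 0.00928.
Expected number = 0.00928 × 1000 = 9.28 ≈ 9.

9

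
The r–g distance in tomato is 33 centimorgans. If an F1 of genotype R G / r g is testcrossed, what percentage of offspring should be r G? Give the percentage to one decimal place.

A map distance of 33 centimorgans corresponds to a recombination frequency of 0.330.
The F1 is R G / r g, so r G is a recombinant gamete class with expected frequency r/2 = 0.330/2 = 0.1650.
That is 0.1650 = 16.5% of the progeny.

16.5%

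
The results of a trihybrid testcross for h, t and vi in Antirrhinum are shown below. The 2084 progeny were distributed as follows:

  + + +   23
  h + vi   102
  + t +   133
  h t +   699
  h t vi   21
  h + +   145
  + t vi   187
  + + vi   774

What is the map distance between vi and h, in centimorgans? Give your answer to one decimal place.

13.4 centimorgans

The two most frequent reciprocal classes, h t + and + + vi, are the parental types, so the F1 was h t + / + + vi.
The two rarest classes, h t vi and + + +, are the double crossovers. Comparing them with the parentals, only the vi allele has switched, so vi is the middle locus and the order is h – vi – t.
Crossovers in the h–vi interval produce the single-crossover classes + t + and h + vi (133 + 102 = 235) plus the double crossovers (44).
RF(h–vi) = (235 + 44) / 2084 = 279/2084 = 0.1339 → 13.4 centimorgans.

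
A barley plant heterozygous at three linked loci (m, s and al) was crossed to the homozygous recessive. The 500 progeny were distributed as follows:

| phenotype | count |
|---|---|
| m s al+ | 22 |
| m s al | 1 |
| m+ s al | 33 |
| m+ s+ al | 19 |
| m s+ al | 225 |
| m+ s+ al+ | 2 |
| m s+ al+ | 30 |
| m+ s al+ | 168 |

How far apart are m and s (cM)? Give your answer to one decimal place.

The two most frequent reciprocal classes, m+ s al+ and m s+ al, are the parental types, so the F1 was m+ s al+ / m s+ al.
The two rarest classes, m+ s+ al+ and m s al, are the double crossovers. Comparing them with the parentals, only the s allele has switched, so s is the middle locus and the order is m – s – al.
Crossovers in the m–s interval produce the single-crossover classes m s al+ and m+ s+ al (22 + 19 = 41) plus the double crossovers (3).
RF(m–s) = (41 + 3) / 500 = 44/500 = 0.0880 → 8.8 cM.

8.8 cM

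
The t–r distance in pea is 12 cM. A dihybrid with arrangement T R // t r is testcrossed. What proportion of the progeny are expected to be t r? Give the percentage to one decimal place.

A map distance of 12 cM corresponds to a recombination frequency of 0.120.
The F1 is T R / t r, so t r is a parental gamete class with expected frequency (1 − r)/2 = 0.880/2 = 0.4400.
That is 0.4400 = 44.0% of the progeny.

44.0%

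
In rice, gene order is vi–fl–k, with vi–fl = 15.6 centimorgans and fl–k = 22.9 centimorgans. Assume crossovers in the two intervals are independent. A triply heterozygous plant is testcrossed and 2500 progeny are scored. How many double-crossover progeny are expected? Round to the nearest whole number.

Map distances give recombination frequencies of 0.156 and 0.229 for the two intervals.
With no interference, expected double-crossover frequency = 0.156 × 0.229 = 0.03572.
Expected number = 0.03572 × 2500 = 89.31 ≈ 89.

89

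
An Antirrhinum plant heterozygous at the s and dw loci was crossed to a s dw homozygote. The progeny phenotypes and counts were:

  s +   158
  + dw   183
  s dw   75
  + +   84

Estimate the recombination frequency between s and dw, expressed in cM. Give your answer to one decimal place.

31.8 cM

The two most frequent classes, + dw (183) and s + (158), are the parental types, so the F1 was + dw / s +.
The recombinant classes are + + and s dw: 84 + 75 = 159.
Recombination frequency = 159/500 = 0.3180 ≈ 31.8%, i.e. 31.8 cM.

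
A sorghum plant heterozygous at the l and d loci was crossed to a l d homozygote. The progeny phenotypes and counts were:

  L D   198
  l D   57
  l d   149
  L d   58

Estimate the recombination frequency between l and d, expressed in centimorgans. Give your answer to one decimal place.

The two most frequent classes, L D (198) and l d (149), are the parental types, so the F1 was L D / l d.
The recombinant classes are L d and l D: 58 + 57 = 115.
Recombination frequency = 115/462 = 0.2489 ≈ 24.9%, i.e. 24.9 centimorgans.

24.9 centimorgans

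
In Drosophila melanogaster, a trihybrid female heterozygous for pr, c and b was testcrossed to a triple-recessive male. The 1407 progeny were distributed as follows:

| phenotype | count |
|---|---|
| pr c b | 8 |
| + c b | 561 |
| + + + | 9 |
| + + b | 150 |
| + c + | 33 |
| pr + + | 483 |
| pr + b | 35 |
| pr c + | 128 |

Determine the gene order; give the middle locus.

pr

The two most frequent reciprocal classes, + c b and pr + +, are the parental types, so the F1 was + c b / pr + +.
The two rarest classes, pr c b and + + +, are the double crossovers. Comparing them with the parentals, only the pr allele has switched, so pr is the middle locus and the order is b – pr – c.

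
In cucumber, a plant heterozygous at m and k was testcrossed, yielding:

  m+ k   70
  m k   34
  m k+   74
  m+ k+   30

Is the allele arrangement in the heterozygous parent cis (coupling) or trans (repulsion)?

trans

The two most frequent classes are m+ k (70) and m k+ (74); these are the parental (non-recombinant) types.
So the F1 carried m+ k on one chromosome and m k+ on the other — the recessive alleles are on opposite chromosomes (trans / repulsion).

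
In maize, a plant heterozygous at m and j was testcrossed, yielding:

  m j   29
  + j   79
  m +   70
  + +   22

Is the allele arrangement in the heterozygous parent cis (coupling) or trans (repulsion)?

The two most frequent classes are + j (79) and m + (70); these are the parental (non-recombinant) types.
So the F1 carried + j on one chromosome and m + on the other — the recessive alleles are on opposite chromosomes (trans / repulsion).

trans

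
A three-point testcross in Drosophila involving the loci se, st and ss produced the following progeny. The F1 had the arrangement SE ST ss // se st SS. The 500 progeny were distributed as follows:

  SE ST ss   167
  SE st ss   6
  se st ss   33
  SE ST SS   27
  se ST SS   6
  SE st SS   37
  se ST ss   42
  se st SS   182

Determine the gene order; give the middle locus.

st

The two rarest classes, SE st ss and se ST SS, are the double crossovers. Comparing them with the parentals, only the st allele has switched, so st is the middle locus and the order is ss – st – se.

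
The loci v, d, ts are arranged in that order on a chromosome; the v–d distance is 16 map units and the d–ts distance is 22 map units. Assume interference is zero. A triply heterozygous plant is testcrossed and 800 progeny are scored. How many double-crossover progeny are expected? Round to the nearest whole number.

Map distances give recombination frequencies of 0.160 and 0.220 for the two intervals.
With no interference, expected double-crossover frequency = 0.160 × 0.220 = 0.03520.
Expected number = 0.03520 × 800 = 28.16 ≈ 28.

28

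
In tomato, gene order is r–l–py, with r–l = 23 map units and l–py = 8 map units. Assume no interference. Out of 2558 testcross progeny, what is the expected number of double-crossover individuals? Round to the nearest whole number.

Map distances give recombination frequencies of 0.230 and 0.080 for the two intervals.
With no interference, expected double-crossover frequency = 0.230 × 0.080 = 0.01840.
Expected number = 0.01840 × 2558 = 47.07 ≈ 47.

47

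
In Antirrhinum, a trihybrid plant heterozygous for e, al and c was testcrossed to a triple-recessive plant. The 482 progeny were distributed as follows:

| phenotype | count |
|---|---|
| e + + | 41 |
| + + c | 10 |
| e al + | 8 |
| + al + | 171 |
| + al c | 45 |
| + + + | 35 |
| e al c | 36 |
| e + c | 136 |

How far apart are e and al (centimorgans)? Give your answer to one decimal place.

The two most frequent reciprocal classes, + al + and e + c, are the parental types, so the F1 was + al + / e + c.
The two rarest classes, e al + and + + c, are the double crossovers. Comparing them with the parentals, only the e allele has switched, so e is the middle locus and the order is c – e – al.
Crossovers in the e–al interval produce the single-crossover classes + + + and e al c (35 + 36 = 71) plus the double crossovers (18).
RF(e–al) = (71 + 18) / 482 = 89/482 = 0.1846 → 18.5 centimorgans.

18.5 centimorgans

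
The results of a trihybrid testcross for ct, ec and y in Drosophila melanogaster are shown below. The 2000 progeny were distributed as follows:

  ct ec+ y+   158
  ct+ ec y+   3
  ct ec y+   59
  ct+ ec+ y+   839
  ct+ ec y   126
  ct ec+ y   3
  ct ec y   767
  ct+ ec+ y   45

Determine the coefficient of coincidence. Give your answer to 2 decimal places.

0.38

The two most frequent reciprocal classes, ct ec y and ct+ ec+ y+, are the parental types, so the F1 was ct ec y / ct+ ec+ y+.
The two rarest classes, ct ec+ y and ct+ ec y+, are the double crossovers. Comparing them with the parentals, only the ec allele has switched, so ec is the middle locus and the order is y – ec – ct.
y–ec: (104 + 6)/2000 = 0.0550; ec–ct: (284 + 6)/2000 = 0.1450.
Expected DCO frequency = 0.0550 × 0.1450 ≈ 0.00797; observed = 6/2000 ≈ 0.00300.
Coefficient of coincidence = 0.00300/0.00797 ≈ 0.38.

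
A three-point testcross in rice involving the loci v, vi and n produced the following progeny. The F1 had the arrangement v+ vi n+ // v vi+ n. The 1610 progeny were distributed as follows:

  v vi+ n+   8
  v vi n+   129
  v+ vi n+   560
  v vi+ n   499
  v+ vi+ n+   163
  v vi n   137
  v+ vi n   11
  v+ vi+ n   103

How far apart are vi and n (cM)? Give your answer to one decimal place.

The two rarest classes, v+ vi n and v vi+ n+, are the double crossovers. Comparing them with the parentals, only the n allele has switched, so n is the middle locus and the order is v – n – vi.
Crossovers in the n–vi interval produce the single-crossover classes v+ vi+ n+ and v vi n (163 + 137 = 300) plus the double crossovers (19).
RF(n–vi) = (300 + 19) / 1610 = 319/1610 = 0.1981 → 19.8 cM.

19.8 cM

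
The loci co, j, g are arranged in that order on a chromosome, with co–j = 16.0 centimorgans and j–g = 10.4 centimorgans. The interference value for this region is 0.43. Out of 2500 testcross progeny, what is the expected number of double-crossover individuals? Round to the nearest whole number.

24

Map distances give recombination frequencies of 0.160 and 0.104 for the two intervals.
With interference 0.43 (so coincidence = 0.57), expected double-crossover frequency = 0.160 × 0.104 × 0.57 = 0.00948.
Expected number = 0.00948 × 2500 = 23.71 ≈ 24.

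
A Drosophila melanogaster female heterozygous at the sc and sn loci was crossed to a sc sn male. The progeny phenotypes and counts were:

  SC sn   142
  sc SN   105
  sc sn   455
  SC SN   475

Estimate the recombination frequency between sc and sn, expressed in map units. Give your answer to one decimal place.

The two most frequent classes, SC SN (475) and sc sn (455), are the parental types, so the F1 was SC SN / sc sn.
The recombinant classes are SC sn and sc SN: 142 + 105 = 247.
Recombination frequency = 247/1177 = 0.2099 ≈ 21.0%, i.e. 21.0 map units.

21.0 map units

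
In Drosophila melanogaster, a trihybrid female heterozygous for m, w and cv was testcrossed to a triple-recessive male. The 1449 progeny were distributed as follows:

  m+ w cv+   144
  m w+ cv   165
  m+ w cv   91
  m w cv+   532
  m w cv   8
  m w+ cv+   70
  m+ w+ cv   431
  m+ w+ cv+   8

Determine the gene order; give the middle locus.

The two most frequent reciprocal classes, m w cv+ and m+ w+ cv, are the parental types, so the F1 was m w cv+ / m+ w+ cv.
The two rarest classes, m w cv and m+ w+ cv+, are the double crossovers. Comparing them with the parentals, only the cv allele has switched, so cv is the middle locus and the order is m – cv – w.

cv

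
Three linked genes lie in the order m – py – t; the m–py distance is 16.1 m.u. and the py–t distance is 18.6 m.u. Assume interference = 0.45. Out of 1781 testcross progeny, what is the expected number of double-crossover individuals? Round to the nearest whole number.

Map distances give recombination frequencies of 0.161 and 0.186 for the two intervals.
With interference 0.45 (so coincidence = 0.55), expected double-crossover frequency = 0.161 × 0.186 × 0.55 = 0.01647.
Expected number = 0.01647 × 1781 = 29.33 ≈ 29.

29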